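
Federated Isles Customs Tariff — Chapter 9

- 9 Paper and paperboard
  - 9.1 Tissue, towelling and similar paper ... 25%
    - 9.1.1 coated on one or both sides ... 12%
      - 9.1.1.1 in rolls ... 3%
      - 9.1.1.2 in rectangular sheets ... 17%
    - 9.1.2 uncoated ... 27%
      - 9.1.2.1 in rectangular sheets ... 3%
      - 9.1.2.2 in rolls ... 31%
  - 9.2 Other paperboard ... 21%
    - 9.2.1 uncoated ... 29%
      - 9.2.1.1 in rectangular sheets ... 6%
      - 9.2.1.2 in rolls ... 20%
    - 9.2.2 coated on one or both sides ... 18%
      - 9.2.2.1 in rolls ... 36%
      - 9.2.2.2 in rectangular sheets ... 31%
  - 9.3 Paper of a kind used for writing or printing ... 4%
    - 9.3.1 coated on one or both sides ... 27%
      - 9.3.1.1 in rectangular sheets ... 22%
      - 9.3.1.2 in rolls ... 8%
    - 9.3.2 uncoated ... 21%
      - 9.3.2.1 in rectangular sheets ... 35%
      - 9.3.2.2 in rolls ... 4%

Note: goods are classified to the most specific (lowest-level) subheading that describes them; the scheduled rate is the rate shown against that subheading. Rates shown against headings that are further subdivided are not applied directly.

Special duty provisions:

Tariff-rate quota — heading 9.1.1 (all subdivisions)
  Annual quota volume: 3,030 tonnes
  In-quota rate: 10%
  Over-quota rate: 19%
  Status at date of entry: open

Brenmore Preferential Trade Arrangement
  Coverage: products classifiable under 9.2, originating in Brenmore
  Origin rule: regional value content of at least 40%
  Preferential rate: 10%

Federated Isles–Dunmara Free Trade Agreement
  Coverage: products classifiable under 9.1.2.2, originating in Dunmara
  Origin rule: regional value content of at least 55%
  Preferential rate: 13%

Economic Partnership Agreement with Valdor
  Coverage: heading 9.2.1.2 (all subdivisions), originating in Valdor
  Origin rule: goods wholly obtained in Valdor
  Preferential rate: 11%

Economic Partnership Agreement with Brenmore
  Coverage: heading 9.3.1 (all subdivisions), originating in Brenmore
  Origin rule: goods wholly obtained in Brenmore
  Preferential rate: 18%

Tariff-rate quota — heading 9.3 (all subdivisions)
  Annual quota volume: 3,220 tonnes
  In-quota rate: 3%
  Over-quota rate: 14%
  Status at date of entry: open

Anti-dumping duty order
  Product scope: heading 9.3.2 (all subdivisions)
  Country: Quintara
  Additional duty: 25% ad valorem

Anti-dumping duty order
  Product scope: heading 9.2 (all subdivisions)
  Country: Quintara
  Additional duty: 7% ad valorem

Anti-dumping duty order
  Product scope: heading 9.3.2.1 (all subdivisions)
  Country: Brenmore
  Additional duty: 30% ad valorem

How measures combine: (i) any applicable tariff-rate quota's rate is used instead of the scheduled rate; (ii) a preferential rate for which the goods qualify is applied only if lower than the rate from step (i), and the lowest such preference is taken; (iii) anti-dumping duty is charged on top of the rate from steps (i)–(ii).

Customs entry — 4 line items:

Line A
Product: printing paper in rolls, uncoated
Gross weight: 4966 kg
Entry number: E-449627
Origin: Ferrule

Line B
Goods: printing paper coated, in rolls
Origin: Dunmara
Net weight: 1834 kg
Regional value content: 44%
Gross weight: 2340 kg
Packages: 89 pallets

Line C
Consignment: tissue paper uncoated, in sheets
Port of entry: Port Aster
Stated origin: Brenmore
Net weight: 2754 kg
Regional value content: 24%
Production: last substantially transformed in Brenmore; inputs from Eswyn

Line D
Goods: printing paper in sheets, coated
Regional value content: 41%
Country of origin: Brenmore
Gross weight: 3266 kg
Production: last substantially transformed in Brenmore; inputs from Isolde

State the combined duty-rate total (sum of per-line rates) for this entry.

Line A: printing paper → 9.3; uncoated → 9.3.2; in rolls → 9.3.2.2. Scheduled 4%. quota on 9.3 open → in-quota 3%. → 3%.
Line B: printing paper → 9.3; coated → 9.3.1; in rolls → 9.3.1.2. Scheduled 8%. quota on 9.3 open → in-quota 3%; Dunmara agreement on 9.1.2.2: 9.3.1.2 not covered. → 3%.
Line C: tissue paper → 9.1; uncoated → 9.1.2; in sheets → 9.1.2.1. Scheduled 3%. Brenmore agreement on 9.2: 9.1.2.1 not covered; Brenmore agreement on 9.3.1: 9.1.2.1 not covered. → 3%.
Line D: printing paper → 9.3; coated → 9.3.1; in sheets → 9.3.1.1. Scheduled 22%. quota on 9.3 open → in-quota 3%; Brenmore agreement on 9.2: 9.3.1.1 not covered; Brenmore agreement on 9.3.1: not wholly obtained. → 3%.
Sum: 3% + 3% + 3% + 3% = 12%.

12%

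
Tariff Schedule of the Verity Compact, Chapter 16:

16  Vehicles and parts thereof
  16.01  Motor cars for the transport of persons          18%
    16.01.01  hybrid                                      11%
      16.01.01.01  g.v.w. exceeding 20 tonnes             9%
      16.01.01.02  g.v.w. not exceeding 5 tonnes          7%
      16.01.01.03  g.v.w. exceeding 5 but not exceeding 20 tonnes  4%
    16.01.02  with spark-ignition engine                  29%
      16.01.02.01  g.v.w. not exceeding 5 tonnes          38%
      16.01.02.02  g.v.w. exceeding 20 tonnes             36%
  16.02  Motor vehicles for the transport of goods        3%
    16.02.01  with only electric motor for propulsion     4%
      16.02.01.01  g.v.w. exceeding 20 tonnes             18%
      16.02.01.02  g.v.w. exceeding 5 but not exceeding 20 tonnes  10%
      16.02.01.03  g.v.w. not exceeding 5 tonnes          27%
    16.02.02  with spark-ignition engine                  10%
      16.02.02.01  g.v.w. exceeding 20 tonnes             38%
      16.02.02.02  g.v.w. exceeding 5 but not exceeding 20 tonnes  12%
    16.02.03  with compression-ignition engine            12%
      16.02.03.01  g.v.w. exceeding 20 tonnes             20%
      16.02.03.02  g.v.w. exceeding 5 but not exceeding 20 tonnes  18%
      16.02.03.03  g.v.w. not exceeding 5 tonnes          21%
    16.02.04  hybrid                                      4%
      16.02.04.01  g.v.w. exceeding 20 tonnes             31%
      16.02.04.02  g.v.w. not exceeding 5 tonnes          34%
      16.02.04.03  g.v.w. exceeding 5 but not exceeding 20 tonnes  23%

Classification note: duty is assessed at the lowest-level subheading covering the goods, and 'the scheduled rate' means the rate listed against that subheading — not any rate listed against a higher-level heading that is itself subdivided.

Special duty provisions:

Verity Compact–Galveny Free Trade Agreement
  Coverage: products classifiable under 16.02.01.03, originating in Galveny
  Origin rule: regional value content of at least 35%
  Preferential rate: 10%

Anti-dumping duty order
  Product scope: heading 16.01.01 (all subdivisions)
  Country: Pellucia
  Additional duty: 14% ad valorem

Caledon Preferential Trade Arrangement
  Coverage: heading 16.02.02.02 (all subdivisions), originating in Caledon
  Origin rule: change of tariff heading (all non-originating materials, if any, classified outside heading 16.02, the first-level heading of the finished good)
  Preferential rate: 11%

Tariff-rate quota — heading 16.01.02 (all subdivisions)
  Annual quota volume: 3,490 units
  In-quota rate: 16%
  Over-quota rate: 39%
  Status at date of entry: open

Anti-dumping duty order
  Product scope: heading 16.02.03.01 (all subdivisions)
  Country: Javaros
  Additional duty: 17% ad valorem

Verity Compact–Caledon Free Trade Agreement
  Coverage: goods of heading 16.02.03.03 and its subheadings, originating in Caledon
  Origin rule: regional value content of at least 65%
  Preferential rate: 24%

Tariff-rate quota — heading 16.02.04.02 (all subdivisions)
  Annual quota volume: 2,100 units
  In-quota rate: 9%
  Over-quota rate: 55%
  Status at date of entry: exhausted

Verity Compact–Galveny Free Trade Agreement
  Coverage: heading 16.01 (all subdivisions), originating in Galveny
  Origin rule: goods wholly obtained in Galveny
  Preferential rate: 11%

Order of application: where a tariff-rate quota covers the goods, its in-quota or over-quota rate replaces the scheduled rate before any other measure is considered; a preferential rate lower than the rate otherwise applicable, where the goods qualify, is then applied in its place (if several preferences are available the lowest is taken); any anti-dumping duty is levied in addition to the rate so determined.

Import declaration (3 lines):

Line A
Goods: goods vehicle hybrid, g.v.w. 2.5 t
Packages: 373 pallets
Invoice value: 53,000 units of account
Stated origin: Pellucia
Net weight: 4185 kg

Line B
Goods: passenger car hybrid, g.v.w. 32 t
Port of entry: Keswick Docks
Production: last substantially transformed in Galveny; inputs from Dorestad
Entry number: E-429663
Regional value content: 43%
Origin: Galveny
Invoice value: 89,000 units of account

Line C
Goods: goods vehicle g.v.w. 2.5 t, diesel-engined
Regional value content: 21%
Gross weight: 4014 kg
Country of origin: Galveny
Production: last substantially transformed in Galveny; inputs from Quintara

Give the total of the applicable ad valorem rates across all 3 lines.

85%

Line A: goods vehicle → 16.02; hybrid → 16.02.04; g.v.w. 2.5 t → 16.02.04.02. Scheduled 34%. quota on 16.02.04.02 exhausted → over-quota 55%. → 55%.
Line B: passenger car → 16.01; hybrid → 16.01.01; g.v.w. 32 t → 16.01.01.01. Scheduled 9%. Galveny agreement on 16.02.01.03: 16.01.01.01 not covered; Galveny agreement on 16.01: not wholly obtained. → 9%.
Line C: goods vehicle → 16.02; diesel-engined → 16.02.03; g.v.w. 2.5 t → 16.02.03.03. Scheduled 21%. Galveny agreement on 16.02.01.03: 16.02.03.03 not covered; Galveny agreement on 16.01: 16.02.03.03 not covered. → 21%.
Sum: 55% + 9% + 21% = 85%.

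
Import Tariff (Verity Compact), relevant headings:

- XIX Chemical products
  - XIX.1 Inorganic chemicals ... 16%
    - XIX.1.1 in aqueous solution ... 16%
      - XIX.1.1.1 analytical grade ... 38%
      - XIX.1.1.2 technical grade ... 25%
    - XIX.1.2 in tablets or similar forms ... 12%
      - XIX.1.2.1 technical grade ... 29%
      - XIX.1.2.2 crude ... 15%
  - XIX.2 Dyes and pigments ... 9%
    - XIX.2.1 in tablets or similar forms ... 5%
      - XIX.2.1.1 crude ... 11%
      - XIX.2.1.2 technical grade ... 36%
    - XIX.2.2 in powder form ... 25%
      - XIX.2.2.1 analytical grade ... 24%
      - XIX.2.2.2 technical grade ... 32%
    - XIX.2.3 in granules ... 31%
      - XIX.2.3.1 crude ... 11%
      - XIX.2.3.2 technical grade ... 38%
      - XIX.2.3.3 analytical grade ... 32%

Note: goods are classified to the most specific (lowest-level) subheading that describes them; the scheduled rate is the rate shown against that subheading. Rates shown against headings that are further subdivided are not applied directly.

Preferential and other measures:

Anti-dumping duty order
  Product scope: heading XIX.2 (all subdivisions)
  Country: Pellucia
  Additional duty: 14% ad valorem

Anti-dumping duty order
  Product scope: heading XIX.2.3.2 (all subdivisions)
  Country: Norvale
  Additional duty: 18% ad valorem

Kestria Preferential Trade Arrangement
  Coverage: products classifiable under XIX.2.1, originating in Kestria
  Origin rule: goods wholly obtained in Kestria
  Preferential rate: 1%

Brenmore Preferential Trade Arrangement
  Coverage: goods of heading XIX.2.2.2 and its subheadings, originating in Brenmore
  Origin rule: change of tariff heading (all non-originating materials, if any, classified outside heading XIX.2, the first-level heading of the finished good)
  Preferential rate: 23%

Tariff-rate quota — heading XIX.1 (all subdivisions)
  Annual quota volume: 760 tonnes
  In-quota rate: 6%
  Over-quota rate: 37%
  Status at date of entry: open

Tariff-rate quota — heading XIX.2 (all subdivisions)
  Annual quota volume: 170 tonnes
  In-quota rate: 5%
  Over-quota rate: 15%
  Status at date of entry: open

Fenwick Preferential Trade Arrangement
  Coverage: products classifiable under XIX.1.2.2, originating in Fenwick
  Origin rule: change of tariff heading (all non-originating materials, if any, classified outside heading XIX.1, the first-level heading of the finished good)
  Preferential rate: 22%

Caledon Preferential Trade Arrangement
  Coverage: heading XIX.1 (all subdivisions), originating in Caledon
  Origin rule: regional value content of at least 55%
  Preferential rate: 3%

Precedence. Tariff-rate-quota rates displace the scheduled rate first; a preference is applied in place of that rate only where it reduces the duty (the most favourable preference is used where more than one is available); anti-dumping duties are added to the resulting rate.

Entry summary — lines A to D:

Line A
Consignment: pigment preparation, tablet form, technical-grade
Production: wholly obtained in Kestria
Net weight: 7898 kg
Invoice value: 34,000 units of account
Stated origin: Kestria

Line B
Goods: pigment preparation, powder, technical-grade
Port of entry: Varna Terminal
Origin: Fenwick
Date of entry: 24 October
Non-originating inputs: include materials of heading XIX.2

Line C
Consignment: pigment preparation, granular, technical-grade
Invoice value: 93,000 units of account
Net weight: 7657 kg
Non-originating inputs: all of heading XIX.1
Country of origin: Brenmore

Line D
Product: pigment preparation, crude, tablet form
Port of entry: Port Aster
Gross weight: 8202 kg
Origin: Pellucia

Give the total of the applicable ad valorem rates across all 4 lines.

Line A: pigment → XIX.2; tablet form → XIX.2.1; technical-grade → XIX.2.1.2. Scheduled 36%. quota on XIX.2 open → in-quota 5%; Kestria agreement on XIX.2.1: wholly obtained → 1% available; preferential 1%. → 1%.
Line B: pigment → XIX.2; powder → XIX.2.2; technical-grade → XIX.2.2.2. Scheduled 32%. quota on XIX.2 open → in-quota 5%; Fenwick agreement on XIX.1.2.2: XIX.2.2.2 not covered. → 5%.
Line C: pigment → XIX.2; granular → XIX.2.3; technical-grade → XIX.2.3.2. Scheduled 38%. quota on XIX.2 open → in-quota 5%; Brenmore agreement on XIX.2.2.2: XIX.2.3.2 not covered. → 5%.
Line D: pigment → XIX.2; tablet form → XIX.2.1; crude → XIX.2.1.1. Scheduled 11%. quota on XIX.2 open → in-quota 5%; anti-dumping (Pellucia, XIX.2): +14%; total 5% + 14% = 19%. → 19%.
Sum: 1% + 5% + 5% + 19% = 30%.

30%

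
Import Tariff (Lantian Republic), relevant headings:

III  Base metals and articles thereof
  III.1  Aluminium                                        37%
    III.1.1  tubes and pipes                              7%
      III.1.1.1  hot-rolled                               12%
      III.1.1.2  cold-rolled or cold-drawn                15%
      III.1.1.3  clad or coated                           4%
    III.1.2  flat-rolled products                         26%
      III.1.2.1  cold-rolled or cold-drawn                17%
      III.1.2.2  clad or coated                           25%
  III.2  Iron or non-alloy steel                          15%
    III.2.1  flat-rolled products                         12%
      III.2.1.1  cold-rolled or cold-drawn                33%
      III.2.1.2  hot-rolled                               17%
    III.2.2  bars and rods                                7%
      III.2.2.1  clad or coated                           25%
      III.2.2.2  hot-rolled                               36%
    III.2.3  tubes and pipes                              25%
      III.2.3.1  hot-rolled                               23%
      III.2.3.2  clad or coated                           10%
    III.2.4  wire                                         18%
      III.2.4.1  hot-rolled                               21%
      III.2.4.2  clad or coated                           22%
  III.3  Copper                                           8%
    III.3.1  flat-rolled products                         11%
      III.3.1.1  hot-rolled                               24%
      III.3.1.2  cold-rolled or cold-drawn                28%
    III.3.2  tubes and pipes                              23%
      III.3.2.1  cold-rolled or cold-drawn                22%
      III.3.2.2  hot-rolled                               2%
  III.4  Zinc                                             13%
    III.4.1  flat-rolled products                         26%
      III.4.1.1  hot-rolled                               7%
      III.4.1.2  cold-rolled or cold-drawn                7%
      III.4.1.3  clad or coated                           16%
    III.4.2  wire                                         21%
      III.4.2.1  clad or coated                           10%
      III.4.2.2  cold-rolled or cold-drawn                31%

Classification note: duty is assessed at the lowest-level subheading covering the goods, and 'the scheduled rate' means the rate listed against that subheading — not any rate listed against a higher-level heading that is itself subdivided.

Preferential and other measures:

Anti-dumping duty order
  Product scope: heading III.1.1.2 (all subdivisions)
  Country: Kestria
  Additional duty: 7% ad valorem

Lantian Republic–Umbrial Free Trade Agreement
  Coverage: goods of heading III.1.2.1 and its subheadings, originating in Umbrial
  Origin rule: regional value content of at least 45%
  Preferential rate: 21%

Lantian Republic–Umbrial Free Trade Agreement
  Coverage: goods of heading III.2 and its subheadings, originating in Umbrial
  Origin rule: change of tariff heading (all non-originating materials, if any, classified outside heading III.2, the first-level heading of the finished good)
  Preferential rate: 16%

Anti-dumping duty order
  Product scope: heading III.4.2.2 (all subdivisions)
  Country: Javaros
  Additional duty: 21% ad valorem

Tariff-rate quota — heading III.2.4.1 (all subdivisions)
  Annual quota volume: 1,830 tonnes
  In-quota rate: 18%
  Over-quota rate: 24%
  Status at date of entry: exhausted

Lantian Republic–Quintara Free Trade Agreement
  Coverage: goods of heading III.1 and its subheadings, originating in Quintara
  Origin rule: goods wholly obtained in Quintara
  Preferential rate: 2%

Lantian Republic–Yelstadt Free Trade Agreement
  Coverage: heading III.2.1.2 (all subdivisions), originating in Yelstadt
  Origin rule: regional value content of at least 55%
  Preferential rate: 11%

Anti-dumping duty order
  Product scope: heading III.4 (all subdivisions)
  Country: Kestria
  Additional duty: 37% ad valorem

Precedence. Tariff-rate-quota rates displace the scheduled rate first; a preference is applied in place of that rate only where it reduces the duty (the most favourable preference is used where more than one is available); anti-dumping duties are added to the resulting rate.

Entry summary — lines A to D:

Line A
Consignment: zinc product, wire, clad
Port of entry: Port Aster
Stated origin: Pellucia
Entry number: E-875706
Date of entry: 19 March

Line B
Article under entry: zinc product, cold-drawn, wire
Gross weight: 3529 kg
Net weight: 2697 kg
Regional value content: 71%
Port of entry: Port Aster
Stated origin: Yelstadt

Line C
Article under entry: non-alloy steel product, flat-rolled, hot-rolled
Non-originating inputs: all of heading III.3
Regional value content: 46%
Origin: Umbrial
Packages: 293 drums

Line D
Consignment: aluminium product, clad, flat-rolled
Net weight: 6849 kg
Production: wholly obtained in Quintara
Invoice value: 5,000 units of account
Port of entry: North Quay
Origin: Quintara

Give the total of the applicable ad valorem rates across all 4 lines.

59%

Line A: zinc → III.4; wire → III.4.2; clad → III.4.2.1. Scheduled 10%. No special measure applies. → 10%.
Line B: zinc → III.4; wire → III.4.2; cold-drawn → III.4.2.2. Scheduled 31%. Yelstadt agreement on III.2.1.2: III.4.2.2 not covered. → 31%.
Line C: non-alloy steel → III.2; flat-rolled → III.2.1; hot-rolled → III.2.1.2. Scheduled 17%. Umbrial agreement on III.1.2.1: III.2.1.2 not covered; Umbrial agreement on III.2: CTH met → 16% available; preferential 16%. → 16%.
Line D: aluminium → III.1; flat-rolled → III.1.2; clad → III.1.2.2. Scheduled 25%. Quintara agreement on III.1: wholly obtained → 2% available; preferential 2%. → 2%.
Sum: 10% + 31% + 16% + 2% = 59%.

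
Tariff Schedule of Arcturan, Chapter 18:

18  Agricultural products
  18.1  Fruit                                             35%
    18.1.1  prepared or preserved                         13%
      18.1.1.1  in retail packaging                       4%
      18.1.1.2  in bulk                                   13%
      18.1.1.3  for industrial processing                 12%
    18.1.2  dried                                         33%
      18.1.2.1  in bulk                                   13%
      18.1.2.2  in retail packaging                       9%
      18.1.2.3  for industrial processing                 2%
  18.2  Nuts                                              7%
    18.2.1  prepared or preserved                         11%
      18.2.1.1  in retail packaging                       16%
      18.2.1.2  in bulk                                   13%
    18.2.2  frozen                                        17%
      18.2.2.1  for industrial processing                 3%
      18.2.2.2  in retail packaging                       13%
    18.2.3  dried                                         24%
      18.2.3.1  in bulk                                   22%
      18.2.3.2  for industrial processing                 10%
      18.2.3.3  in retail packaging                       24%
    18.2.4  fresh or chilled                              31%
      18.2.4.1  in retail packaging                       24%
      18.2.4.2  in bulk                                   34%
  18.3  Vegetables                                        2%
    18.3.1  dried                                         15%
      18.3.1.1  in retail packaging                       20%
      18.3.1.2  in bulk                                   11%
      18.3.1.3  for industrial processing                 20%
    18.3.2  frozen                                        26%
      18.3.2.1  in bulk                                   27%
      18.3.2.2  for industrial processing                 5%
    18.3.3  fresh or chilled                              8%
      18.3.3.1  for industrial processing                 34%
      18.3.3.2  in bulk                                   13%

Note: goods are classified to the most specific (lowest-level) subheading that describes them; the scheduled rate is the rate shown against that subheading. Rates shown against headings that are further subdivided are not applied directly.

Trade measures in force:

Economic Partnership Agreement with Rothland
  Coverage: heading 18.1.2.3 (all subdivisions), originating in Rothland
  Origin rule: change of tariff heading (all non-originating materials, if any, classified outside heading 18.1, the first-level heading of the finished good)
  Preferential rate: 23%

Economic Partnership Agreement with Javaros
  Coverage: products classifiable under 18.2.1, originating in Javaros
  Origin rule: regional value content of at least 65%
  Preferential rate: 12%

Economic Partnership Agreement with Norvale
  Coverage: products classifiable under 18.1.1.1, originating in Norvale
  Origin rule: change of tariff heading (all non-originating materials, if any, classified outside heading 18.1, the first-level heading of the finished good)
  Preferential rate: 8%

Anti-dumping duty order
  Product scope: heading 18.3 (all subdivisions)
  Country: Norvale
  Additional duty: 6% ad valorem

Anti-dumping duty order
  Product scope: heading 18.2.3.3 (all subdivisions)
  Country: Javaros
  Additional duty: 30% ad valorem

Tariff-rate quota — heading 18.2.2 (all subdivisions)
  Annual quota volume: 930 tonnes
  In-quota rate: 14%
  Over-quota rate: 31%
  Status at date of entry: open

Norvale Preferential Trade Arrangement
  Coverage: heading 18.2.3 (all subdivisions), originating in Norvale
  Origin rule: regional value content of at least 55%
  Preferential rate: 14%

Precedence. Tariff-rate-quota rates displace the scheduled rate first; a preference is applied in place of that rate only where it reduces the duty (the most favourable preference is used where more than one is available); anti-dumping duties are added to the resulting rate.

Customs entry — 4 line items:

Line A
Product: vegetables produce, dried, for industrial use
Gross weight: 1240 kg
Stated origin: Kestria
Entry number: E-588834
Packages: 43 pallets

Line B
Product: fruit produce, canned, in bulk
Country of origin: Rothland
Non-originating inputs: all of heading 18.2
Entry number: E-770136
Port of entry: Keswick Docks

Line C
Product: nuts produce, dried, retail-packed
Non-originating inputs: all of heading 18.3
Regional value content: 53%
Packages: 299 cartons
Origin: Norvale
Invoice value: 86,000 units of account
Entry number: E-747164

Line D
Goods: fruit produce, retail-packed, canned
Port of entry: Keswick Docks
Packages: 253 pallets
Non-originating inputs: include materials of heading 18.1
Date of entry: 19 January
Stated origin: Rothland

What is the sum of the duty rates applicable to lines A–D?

61%

Line A: vegetables → 18.3; dried → 18.3.1; for industrial use → 18.3.1.3. Scheduled 20%. No special measure applies. → 20%.
Line B: fruit → 18.1; canned → 18.1.1; in bulk → 18.1.1.2. Scheduled 13%. Rothland agreement on 18.1.2.3: 18.1.1.2 not covered. → 13%.
Line C: nuts → 18.2; dried → 18.2.3; retail-packed → 18.2.3.3. Scheduled 24%. Norvale agreement on 18.1.1.1: 18.2.3.3 not covered; Norvale agreement on 18.2.3: RVC < 55%. → 24%.
Line D: fruit → 18.1; canned → 18.1.1; retail-packed → 18.1.1.1. Scheduled 4%. Rothland agreement on 18.1.2.3: 18.1.1.1 not covered. → 4%.
Sum: 20% + 13% + 24% + 4% = 61%.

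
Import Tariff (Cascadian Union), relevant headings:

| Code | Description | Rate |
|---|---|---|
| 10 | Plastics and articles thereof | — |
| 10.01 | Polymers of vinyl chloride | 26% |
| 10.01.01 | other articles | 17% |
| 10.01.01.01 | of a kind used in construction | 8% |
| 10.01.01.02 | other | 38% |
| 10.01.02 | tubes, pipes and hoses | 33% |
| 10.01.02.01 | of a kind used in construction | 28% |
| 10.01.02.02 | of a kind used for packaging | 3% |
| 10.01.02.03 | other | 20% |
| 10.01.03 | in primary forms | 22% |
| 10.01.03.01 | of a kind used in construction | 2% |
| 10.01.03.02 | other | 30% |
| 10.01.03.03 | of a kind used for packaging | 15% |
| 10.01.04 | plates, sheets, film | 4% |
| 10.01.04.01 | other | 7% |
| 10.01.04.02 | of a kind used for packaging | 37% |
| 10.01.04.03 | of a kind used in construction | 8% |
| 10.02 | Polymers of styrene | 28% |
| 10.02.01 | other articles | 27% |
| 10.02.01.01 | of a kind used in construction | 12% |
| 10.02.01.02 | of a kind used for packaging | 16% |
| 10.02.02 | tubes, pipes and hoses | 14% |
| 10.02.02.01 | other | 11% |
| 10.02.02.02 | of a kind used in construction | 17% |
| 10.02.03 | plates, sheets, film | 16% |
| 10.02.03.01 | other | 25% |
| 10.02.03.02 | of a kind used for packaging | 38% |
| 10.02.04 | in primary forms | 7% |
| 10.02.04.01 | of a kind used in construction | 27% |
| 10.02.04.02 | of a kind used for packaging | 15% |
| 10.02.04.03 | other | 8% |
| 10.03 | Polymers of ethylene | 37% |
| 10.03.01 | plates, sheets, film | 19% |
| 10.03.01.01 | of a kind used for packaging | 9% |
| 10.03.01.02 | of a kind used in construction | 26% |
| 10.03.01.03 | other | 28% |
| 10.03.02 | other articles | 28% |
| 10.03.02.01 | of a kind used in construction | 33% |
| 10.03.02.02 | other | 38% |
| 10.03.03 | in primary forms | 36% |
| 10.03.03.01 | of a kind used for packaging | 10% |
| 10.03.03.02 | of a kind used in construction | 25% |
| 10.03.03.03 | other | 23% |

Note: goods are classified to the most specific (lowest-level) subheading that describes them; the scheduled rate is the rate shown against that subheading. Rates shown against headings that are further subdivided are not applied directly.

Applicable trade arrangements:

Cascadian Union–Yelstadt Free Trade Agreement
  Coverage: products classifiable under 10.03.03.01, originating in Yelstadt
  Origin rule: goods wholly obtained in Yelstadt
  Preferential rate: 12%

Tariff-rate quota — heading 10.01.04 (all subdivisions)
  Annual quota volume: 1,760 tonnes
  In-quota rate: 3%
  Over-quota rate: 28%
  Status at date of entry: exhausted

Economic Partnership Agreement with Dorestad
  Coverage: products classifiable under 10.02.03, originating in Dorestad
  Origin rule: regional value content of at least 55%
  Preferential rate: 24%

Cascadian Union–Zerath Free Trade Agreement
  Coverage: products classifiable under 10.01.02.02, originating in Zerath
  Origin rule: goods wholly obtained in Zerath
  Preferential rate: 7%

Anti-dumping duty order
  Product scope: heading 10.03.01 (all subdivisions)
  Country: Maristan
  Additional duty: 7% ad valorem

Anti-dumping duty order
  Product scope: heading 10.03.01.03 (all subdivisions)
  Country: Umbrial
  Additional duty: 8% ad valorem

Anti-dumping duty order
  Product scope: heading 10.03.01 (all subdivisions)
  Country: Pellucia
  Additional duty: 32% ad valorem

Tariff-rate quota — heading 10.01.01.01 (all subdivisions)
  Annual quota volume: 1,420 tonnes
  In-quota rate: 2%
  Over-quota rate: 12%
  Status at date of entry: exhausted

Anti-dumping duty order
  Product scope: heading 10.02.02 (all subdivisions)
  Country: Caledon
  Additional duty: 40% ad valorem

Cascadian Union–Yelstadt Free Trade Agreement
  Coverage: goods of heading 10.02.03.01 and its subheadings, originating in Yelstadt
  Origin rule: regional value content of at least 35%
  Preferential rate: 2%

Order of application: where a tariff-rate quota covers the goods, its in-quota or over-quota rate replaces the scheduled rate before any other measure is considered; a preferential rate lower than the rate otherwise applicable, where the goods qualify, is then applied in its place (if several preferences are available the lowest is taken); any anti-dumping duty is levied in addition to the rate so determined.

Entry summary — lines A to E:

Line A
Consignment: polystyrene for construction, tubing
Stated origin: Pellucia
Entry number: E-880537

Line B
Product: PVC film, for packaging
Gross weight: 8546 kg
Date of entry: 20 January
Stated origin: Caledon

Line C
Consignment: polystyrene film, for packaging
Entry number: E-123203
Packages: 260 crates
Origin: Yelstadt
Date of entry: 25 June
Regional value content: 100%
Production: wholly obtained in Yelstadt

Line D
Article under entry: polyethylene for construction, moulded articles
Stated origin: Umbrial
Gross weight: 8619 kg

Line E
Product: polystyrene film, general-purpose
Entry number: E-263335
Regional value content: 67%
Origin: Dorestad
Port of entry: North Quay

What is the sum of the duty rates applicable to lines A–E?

Line A: polystyrene → 10.02; tubing → 10.02.02; for construction → 10.02.02.02. Scheduled 17%. No special measure applies. → 17%.
Line B: PVC → 10.01; film → 10.01.04; for packaging → 10.01.04.02. Scheduled 37%. quota on 10.01.04 exhausted → over-quota 28%. → 28%.
Line C: polystyrene → 10.02; film → 10.02.03; for packaging → 10.02.03.02. Scheduled 38%. Yelstadt agreement on 10.03.03.01: 10.02.03.02 not covered; Yelstadt agreement on 10.02.03.01: 10.02.03.02 not covered. → 38%.
Line D: polyethylene → 10.03; moulded articles → 10.03.02; for construction → 10.03.02.01. Scheduled 33%. No special measure applies. → 33%.
Line E: polystyrene → 10.02; film → 10.02.03; general-purpose → 10.02.03.01. Scheduled 25%. Dorestad agreement on 10.02.03: RVC ≥ 55% → 24% available; preferential 24%. → 24%.
Sum: 17% + 28% + 38% + 33% + 24% = 140%.

140%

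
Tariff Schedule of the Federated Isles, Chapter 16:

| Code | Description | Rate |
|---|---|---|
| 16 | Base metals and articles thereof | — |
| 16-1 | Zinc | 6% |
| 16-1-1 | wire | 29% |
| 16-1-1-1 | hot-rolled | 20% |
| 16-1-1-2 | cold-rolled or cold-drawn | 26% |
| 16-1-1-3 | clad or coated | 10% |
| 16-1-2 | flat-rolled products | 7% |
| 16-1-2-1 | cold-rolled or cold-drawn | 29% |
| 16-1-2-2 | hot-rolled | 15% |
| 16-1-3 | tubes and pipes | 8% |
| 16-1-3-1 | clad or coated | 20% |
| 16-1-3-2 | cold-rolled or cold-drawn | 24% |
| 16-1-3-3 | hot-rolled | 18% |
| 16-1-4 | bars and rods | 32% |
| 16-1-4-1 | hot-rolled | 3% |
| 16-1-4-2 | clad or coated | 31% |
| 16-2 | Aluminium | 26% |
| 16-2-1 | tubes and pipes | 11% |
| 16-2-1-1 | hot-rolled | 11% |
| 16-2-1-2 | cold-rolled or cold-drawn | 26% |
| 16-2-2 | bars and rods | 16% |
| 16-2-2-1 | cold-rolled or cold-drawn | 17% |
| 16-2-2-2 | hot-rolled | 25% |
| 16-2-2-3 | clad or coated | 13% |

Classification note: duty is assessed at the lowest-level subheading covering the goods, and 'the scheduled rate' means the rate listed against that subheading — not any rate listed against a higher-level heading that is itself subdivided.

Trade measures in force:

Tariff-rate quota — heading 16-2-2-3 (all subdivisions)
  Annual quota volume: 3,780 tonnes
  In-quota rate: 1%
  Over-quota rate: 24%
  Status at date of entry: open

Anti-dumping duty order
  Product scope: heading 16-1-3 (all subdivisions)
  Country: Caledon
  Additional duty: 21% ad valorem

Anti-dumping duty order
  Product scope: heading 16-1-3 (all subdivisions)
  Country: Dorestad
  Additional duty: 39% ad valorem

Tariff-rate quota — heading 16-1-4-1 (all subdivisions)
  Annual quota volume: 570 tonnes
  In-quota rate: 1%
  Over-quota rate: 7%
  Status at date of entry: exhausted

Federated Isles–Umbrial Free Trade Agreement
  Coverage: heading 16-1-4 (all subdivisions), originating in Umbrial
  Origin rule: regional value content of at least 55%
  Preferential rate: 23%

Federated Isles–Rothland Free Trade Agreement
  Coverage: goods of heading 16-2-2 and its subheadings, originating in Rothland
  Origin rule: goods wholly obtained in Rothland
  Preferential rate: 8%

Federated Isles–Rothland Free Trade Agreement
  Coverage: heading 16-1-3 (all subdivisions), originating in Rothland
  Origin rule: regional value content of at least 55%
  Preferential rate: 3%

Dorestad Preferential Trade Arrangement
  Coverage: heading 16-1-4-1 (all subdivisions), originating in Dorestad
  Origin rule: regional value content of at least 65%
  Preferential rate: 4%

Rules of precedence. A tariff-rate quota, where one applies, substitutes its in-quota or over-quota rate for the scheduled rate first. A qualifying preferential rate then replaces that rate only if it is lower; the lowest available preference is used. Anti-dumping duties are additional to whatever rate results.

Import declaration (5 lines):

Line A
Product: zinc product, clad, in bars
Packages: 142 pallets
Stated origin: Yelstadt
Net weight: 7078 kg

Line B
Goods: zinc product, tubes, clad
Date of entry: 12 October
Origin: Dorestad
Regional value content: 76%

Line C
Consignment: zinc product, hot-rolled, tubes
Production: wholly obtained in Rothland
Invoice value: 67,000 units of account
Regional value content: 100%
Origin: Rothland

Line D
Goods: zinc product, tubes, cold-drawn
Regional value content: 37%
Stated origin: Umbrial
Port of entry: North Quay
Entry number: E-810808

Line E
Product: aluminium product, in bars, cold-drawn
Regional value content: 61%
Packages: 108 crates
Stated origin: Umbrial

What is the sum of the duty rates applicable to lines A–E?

134%

Line A: zinc → 16-1; in bars → 16-1-4; clad → 16-1-4-2. Scheduled 31%. No special measure applies. → 31%.
Line B: zinc → 16-1; tubes → 16-1-3; clad → 16-1-3-1. Scheduled 20%. Dorestad agreement on 16-1-4-1: 16-1-3-1 not covered; anti-dumping (Dorestad, 16-1-3): +39%; total 20% + 39% = 59%. → 59%.
Line C: zinc → 16-1; tubes → 16-1-3; hot-rolled → 16-1-3-3. Scheduled 18%. Rothland agreement on 16-2-2: 16-1-3-3 not covered; Rothland agreement on 16-1-3: RVC ≥ 55% → 3% available; preferential 3%. → 3%.
Line D: zinc → 16-1; tubes → 16-1-3; cold-drawn → 16-1-3-2. Scheduled 24%. Umbrial agreement on 16-1-4: 16-1-3-2 not covered. → 24%.
Line E: aluminium → 16-2; in bars → 16-2-2; cold-drawn → 16-2-2-1. Scheduled 17%. Umbrial agreement on 16-1-4: 16-2-2-1 not covered. → 17%.
Sum: 31% + 59% + 3% + 24% + 17% = 134%.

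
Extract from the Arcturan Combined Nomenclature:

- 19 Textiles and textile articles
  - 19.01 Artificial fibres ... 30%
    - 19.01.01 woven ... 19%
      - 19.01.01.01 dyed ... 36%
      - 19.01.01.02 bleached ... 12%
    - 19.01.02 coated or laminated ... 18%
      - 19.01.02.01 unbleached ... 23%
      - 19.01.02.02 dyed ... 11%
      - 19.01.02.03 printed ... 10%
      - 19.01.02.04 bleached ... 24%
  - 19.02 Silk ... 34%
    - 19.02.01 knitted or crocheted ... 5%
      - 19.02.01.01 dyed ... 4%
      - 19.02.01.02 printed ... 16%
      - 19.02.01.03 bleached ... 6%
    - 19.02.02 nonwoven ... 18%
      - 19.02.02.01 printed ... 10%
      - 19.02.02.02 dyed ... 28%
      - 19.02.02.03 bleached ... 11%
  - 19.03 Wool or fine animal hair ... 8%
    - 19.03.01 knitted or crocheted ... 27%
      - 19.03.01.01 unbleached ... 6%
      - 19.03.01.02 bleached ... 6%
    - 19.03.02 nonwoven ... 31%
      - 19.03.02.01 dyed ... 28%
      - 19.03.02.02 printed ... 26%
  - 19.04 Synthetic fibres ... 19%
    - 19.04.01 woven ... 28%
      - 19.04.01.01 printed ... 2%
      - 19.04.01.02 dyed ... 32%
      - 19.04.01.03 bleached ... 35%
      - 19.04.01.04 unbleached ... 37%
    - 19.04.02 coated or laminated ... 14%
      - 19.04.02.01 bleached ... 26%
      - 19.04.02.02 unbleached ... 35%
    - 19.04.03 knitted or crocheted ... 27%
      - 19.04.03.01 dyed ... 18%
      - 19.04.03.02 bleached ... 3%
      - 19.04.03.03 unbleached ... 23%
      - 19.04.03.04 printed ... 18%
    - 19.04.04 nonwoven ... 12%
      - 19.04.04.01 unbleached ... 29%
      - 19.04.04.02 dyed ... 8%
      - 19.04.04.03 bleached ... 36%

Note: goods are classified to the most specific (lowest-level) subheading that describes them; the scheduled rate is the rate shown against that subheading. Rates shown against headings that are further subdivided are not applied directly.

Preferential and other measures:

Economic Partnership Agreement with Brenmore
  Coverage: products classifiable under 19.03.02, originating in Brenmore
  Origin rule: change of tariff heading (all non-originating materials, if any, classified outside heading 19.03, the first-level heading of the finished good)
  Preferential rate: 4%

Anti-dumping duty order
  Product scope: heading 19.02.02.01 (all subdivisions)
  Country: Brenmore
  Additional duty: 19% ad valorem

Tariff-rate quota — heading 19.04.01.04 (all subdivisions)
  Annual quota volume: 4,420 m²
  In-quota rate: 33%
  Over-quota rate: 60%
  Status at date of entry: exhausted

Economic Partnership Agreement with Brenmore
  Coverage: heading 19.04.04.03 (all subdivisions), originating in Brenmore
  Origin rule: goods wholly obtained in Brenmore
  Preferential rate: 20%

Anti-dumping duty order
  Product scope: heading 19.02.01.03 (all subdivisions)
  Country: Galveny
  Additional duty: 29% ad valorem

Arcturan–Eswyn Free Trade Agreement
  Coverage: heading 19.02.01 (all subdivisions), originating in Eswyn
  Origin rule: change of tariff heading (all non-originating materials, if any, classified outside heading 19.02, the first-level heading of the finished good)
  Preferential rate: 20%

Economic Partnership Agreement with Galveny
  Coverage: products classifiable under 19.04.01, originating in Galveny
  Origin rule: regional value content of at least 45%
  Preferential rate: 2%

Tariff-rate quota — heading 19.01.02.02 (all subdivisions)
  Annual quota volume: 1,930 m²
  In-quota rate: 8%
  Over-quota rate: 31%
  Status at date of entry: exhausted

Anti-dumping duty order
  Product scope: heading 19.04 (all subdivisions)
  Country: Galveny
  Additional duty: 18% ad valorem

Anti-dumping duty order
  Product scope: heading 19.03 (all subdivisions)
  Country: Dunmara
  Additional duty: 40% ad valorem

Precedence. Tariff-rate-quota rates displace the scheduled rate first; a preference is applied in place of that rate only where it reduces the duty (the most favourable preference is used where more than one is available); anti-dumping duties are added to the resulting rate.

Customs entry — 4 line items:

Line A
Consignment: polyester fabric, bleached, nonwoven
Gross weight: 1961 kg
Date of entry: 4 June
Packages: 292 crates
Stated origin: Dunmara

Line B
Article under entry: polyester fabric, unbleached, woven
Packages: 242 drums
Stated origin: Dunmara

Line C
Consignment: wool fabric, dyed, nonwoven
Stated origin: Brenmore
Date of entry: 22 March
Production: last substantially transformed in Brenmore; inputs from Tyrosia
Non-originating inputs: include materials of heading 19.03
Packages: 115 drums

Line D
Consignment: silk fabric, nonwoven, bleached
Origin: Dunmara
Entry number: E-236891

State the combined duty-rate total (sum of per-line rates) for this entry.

135%

Line A: polyester → 19.04; nonwoven → 19.04.04; bleached → 19.04.04.03. Scheduled 36%. No special measure applies. → 36%.
Line B: polyester → 19.04; woven → 19.04.01; unbleached → 19.04.01.04. Scheduled 37%. quota on 19.04.01.04 exhausted → over-quota 60%. → 60%.
Line C: wool → 19.03; nonwoven → 19.03.02; dyed → 19.03.02.01. Scheduled 28%. Brenmore agreement on 19.03.02: CTH not met; Brenmore agreement on 19.04.04.03: 19.03.02.01 not covered. → 28%.
Line D: silk → 19.02; nonwoven → 19.02.02; bleached → 19.02.02.03. Scheduled 11%. No special measure applies. → 11%.
Sum: 36% + 60% + 28% + 11% = 135%.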